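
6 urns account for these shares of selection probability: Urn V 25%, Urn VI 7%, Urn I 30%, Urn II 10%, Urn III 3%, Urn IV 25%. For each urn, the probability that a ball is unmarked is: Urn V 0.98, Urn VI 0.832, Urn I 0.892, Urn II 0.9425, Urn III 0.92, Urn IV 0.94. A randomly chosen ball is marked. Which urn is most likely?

Urn I

Taking complements, P(marked | each) = Urn V 0.02, Urn VI 0.168, Urn I 0.108, Urn II 0.0575, Urn III 0.08, Urn IV 0.06.
By Bayes' rule, posterior ∝ prior × likelihood:
  Urn V: 0.25 × 0.02 = 0.005
  Urn VI: 0.07 × 0.168 = 0.01176
  Urn I: 0.3 × 0.108 = 0.0324
  Urn II: 0.1 × 0.0575 = 0.00575
  Urn III: 0.03 × 0.08 = 0.0024
  Urn IV: 0.25 × 0.06 = 0.015
Sum = 0.07231.
Largest term belongs to Urn I, so Urn I is most probable.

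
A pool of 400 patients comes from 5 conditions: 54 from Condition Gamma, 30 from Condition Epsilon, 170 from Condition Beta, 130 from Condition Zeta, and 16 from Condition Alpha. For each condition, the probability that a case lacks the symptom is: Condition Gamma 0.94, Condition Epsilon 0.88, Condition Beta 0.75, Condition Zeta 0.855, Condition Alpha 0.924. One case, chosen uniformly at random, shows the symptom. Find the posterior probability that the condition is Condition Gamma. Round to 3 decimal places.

Taking complements, P(symptomatic | each) = Condition Gamma 0.06, Condition Epsilon 0.12, Condition Beta 0.25, Condition Zeta 0.145, Condition Alpha 0.076.
By Bayes' rule, posterior ∝ prior × likelihood:
  Condition Gamma: 0.135 × 0.06 = 0.0081
  Condition Epsilon: 0.075 × 0.12 = 0.009
  Condition Beta: 0.425 × 0.25 = 0.10625
  Condition Zeta: 0.325 × 0.145 = 0.047125
  Condition Alpha: 0.04 × 0.076 = 0.00304
Total = 0.173515.
P(Condition Gamma | evidence) = 0.0081 / 0.173515 ≈ 0.047.

0.047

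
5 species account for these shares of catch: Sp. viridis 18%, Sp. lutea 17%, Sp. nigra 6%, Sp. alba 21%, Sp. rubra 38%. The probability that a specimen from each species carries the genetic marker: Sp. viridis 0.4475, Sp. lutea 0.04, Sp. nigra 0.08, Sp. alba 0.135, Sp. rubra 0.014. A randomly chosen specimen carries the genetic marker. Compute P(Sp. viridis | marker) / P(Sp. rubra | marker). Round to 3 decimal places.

15.141

Compute prior × likelihood for every hypothesis:
  Sp. viridis: 0.18 × 0.4475 = 0.08055
  Sp. lutea: 0.17 × 0.04 = 0.0068
  Sp. nigra: 0.06 × 0.08 = 0.0048
  Sp. alba: 0.21 × 0.135 = 0.02835
  Sp. rubra: 0.38 × 0.014 = 0.00532
Total = 0.12582.
The ratio is 0.08055 / 0.00532 (the normalizer cancels) = 15.141.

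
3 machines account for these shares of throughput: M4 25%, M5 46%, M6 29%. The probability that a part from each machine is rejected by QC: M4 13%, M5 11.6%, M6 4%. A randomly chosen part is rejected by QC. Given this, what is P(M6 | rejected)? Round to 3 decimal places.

Compute prior × likelihood for every hypothesis:
  M4: 0.25 × 0.13 = 0.0325
  M5: 0.46 × 0.116 = 0.05336
  M6: 0.29 × 0.04 = 0.0116
Total = 0.09746.
P(M6 | evidence) = 0.0116 / 0.09746 ≈ 0.119.

0.119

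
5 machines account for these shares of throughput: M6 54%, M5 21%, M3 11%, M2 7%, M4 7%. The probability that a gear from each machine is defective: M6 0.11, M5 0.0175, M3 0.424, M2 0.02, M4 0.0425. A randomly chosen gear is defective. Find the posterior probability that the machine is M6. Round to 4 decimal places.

By Bayes' rule, posterior ∝ prior × likelihood:
  M6: 0.54 × 0.11 = 0.0594
  M5: 0.21 × 0.0175 = 0.003675
  M3: 0.11 × 0.424 = 0.04664
  M2: 0.07 × 0.02 = 0.0014
  M4: 0.07 × 0.0425 = 0.002975
Total = 0.11409.
P(M6 | evidence) = 0.0594 / 0.11409 ≈ 0.5206.

0.5206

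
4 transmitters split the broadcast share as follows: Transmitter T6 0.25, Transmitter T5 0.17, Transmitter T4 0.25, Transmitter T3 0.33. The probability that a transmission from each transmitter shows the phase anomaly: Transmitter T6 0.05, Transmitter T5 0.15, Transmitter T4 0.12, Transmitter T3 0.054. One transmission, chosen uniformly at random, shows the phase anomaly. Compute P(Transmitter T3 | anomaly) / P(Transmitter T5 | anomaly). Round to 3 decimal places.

0.699

Compute prior × likelihood for every hypothesis:
  Transmitter T6: 0.25 × 0.05 = 0.0125
  Transmitter T5: 0.17 × 0.15 = 0.0255
  Transmitter T4: 0.25 × 0.12 = 0.03
  Transmitter T3: 0.33 × 0.054 = 0.01782
Normalizing constant = 0.08582.
The ratio is 0.01782 / 0.0255 (the normalizer cancels) = 0.699.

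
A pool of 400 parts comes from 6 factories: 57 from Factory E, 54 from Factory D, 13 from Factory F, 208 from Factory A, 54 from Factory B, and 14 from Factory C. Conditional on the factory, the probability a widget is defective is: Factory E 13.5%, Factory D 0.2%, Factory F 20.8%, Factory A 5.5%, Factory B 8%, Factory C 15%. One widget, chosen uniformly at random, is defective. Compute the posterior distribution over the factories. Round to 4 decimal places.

Factory E 0.2713, Factory D 0.0038, Factory F 0.0953, Factory A 0.4033, Factory B 0.1523, Factory C 0.0740

By Bayes' rule, posterior ∝ prior × likelihood:
  Factory E: 0.1425 × 0.135 = 0.0192375
  Factory D: 0.135 × 0.002 = 0.00027
  Factory F: 0.0325 × 0.208 = 0.00676
  Factory A: 0.52 × 0.055 = 0.0286
  Factory B: 0.135 × 0.08 = 0.0108
  Factory C: 0.035 × 0.15 = 0.00525
Sum = 0.0709175.
P(Factory E | defective) = 0.0192375/0.0709175 ≈ 0.2713
P(Factory D | defective) = 0.00027/0.0709175 ≈ 0.0038
P(Factory F | defective) = 0.00676/0.0709175 ≈ 0.0953
P(Factory A | defective) = 0.0286/0.0709175 ≈ 0.4033
P(Factory B | defective) = 0.0108/0.0709175 ≈ 0.1523
P(Factory C | defective) = 0.00525/0.0709175 ≈ 0.0740
(Check: 0.2713+0.0038+0.0953+0.4033+0.1523+0.0740 = 1.0000.)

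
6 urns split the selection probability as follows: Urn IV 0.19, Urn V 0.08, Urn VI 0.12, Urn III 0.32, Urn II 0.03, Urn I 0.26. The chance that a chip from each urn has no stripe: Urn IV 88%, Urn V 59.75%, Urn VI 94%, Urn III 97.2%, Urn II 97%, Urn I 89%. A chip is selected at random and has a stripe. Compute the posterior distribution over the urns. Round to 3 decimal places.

Urn IV 0.227, Urn V 0.320, Urn VI 0.072, Urn III 0.089, Urn II 0.009, Urn I 0.284

Taking complements, P(striped | each) = Urn IV 0.12, Urn V 0.4025, Urn VI 0.06, Urn III 0.028, Urn II 0.03, Urn I 0.11.
Compute prior × likelihood for every hypothesis:
  Urn IV: 0.19 × 0.12 = 0.0228
  Urn V: 0.08 × 0.4025 = 0.0322
  Urn VI: 0.12 × 0.06 = 0.0072
  Urn III: 0.32 × 0.028 = 0.00896
  Urn II: 0.03 × 0.03 = 0.0009
  Urn I: 0.26 × 0.11 = 0.0286
Total = 0.10066.
P(Urn IV | striped) = 0.0228/0.10066 ≈ 0.227
P(Urn V | striped) = 0.0322/0.10066 ≈ 0.320
P(Urn VI | striped) = 0.0072/0.10066 ≈ 0.072
P(Urn III | striped) = 0.00896/0.10066 ≈ 0.089
P(Urn II | striped) = 0.0009/0.10066 ≈ 0.009
P(Urn I | striped) = 0.0286/0.10066 ≈ 0.284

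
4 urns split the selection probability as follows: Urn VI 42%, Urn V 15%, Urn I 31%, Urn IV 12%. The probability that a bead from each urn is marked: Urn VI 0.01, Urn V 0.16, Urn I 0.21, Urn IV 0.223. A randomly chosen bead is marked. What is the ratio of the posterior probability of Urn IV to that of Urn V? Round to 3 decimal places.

1.115

Unnormalized posteriors (prior × likelihood):
  Urn VI: 0.42 × 0.01 = 0.0042
  Urn V: 0.15 × 0.16 = 0.024
  Urn I: 0.31 × 0.21 = 0.0651
  Urn IV: 0.12 × 0.223 = 0.02676
Sum = 0.12006.
The ratio is 0.02676 / 0.024 (the normalizer cancels) = 1.115.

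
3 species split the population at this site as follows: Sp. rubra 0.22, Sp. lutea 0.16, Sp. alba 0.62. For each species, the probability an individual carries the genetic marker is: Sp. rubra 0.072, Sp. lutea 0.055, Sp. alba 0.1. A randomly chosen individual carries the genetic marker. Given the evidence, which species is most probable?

Sp. alba

Prior × likelihood for each hypothesis:
  Sp. rubra: 0.22 × 0.072 = 0.01584
  Sp. lutea: 0.16 × 0.055 = 0.0088
  Sp. alba: 0.62 × 0.1 = 0.062
Normalizing constant = 0.08664.
Largest term belongs to Sp. alba, so Sp. alba is most probable.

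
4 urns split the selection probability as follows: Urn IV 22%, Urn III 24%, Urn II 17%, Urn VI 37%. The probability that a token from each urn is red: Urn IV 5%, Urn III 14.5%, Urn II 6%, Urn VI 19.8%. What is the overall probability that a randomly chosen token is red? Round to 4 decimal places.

Unnormalized posteriors (prior × likelihood):
  Urn IV: 0.22 × 0.05 = 0.011
  Urn III: 0.24 × 0.145 = 0.0348
  Urn II: 0.17 × 0.06 = 0.0102
  Urn VI: 0.37 × 0.198 = 0.07326
P(red) = 0.011 + 0.0348 + 0.0102 + 0.07326 = 0.12926 → 0.1293.

0.1293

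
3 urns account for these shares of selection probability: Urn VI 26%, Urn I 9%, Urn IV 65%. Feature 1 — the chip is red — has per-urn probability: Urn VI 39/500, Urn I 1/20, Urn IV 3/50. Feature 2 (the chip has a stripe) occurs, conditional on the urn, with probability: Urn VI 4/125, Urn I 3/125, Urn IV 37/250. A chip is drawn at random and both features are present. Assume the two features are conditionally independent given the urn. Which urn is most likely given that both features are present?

Urn IV

Unnormalized posteriors (prior × likelihood):
  Urn VI: 0.26 × 0.078 × 0.032 = 0.00064896
  Urn I: 0.09 × 0.05 × 0.024 = 0.000108
  Urn IV: 0.65 × 0.06 × 0.148 = 0.005772
Total = 0.00652896.
Largest term belongs to Urn IV, so Urn IV is most probable.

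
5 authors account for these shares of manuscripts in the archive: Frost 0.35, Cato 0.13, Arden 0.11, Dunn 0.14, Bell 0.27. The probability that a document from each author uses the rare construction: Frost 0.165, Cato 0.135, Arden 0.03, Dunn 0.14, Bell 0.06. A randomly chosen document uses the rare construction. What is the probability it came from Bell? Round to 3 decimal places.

0.142

By Bayes' rule, posterior ∝ prior × likelihood:
  Frost: 0.35 × 0.165 = 0.05775
  Cato: 0.13 × 0.135 = 0.01755
  Arden: 0.11 × 0.03 = 0.0033
  Dunn: 0.14 × 0.14 = 0.0196
  Bell: 0.27 × 0.06 = 0.0162
Normalizing constant = 0.1144.
P(Bell | evidence) = 0.0162 / 0.1144 ≈ 0.142.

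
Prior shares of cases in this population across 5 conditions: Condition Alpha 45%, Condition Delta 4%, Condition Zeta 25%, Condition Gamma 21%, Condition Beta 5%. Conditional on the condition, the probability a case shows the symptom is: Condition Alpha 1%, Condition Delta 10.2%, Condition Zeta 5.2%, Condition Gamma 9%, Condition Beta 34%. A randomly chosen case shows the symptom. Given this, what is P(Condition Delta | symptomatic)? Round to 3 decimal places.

0.071

Unnormalized posteriors (prior × likelihood):
  Condition Alpha: 0.45 × 0.01 = 0.0045
  Condition Delta: 0.04 × 0.102 = 0.00408
  Condition Zeta: 0.25 × 0.052 = 0.013
  Condition Gamma: 0.21 × 0.09 = 0.0189
  Condition Beta: 0.05 × 0.34 = 0.017
Normalizing constant = 0.05748.
P(Condition Delta | evidence) = 0.00408 / 0.05748 ≈ 0.071.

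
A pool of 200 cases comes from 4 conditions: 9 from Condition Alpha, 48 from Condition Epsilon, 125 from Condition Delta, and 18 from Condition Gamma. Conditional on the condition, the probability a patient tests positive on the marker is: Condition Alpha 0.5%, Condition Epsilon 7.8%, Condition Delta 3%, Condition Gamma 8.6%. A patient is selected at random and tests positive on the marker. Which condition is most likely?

Prior × likelihood for each hypothesis:
  Condition Alpha: 0.045 × 0.005 = 0.000225
  Condition Epsilon: 0.24 × 0.078 = 0.01872
  Condition Delta: 0.625 × 0.03 = 0.01875
  Condition Gamma: 0.09 × 0.086 = 0.00774
Total = 0.045435.
Largest term belongs to Condition Delta, so Condition Delta is most probable.

Condition Delta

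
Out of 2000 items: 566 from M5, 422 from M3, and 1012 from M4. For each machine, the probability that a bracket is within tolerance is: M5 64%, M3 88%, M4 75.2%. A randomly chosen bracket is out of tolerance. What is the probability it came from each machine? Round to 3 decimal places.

M5 0.403, M3 0.100, M4 0.497

Taking complements, P(oversize | each) = M5 0.36, M3 0.12, M4 0.248.
Prior × likelihood for each hypothesis:
  M5: 0.283 × 0.36 = 0.10188
  M3: 0.211 × 0.12 = 0.02532
  M4: 0.506 × 0.248 = 0.125488
Sum = 0.252688.
P(M5 | oversize) = 0.10188/0.252688 ≈ 0.403
P(M3 | oversize) = 0.02532/0.252688 ≈ 0.100
P(M4 | oversize) = 0.125488/0.252688 ≈ 0.497
(Check: 0.403+0.100+0.497 = 1.000.)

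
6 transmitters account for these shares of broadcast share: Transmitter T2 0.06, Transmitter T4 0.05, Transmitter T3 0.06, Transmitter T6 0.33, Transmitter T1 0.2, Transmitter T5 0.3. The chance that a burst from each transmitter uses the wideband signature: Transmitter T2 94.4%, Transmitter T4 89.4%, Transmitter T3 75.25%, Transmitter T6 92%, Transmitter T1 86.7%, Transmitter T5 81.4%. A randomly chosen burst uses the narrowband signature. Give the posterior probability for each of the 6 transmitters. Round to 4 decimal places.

Transmitter T2 0.0254, Transmitter T4 0.0401, Transmitter T3 0.1122, Transmitter T6 0.1995, Transmitter T1 0.2010, Transmitter T5 0.4217

Taking complements, P(narrowband | each) = Transmitter T2 0.056, Transmitter T4 0.106, Transmitter T3 0.2475, Transmitter T6 0.08, Transmitter T1 0.133, Transmitter T5 0.186.
Compute prior × likelihood for every hypothesis:
  Transmitter T2: 0.06 × 0.056 = 0.00336
  Transmitter T4: 0.05 × 0.106 = 0.0053
  Transmitter T3: 0.06 × 0.2475 = 0.01485
  Transmitter T6: 0.33 × 0.08 = 0.0264
  Transmitter T1: 0.2 × 0.133 = 0.0266
  Transmitter T5: 0.3 × 0.186 = 0.0558
Sum = 0.13231.
P(Transmitter T2 | narrowband) = 0.00336/0.13231 ≈ 0.0254
P(Transmitter T4 | narrowband) = 0.0053/0.13231 ≈ 0.0401
P(Transmitter T3 | narrowband) = 0.01485/0.13231 ≈ 0.1122
P(Transmitter T6 | narrowband) = 0.0264/0.13231 ≈ 0.1995
P(Transmitter T1 | narrowband) = 0.0266/0.13231 ≈ 0.2010
P(Transmitter T5 | narrowband) = 0.0558/0.13231 ≈ 0.4217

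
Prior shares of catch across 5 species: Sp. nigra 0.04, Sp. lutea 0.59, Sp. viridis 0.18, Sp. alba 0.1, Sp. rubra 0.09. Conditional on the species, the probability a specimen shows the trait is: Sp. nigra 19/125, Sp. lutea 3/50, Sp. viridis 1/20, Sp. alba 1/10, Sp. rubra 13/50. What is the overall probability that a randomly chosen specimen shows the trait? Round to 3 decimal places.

0.084

Compute prior × likelihood for every hypothesis:
  Sp. nigra: 0.04 × 0.152 = 0.00608
  Sp. lutea: 0.59 × 0.06 = 0.0354
  Sp. viridis: 0.18 × 0.05 = 0.009
  Sp. alba: 0.1 × 0.1 = 0.01
  Sp. rubra: 0.09 × 0.26 = 0.0234
P(trait) = 0.00608 + 0.0354 + 0.009 + 0.01 + 0.0234 = 0.08388 → 0.084.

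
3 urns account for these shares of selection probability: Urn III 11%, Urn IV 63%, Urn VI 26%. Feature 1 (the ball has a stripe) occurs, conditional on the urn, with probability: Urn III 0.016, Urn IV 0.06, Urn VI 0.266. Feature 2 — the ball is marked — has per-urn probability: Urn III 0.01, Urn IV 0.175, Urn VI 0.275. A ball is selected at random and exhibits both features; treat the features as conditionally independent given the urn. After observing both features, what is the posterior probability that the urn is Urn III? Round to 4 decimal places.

0.0007

Compute prior × likelihood for every hypothesis:
  Urn III: 0.11 × 0.016 × 0.01 = 0.0000176
  Urn IV: 0.63 × 0.06 × 0.175 = 0.006615
  Urn VI: 0.26 × 0.266 × 0.275 = 0.019019
Sum = 0.0256516.
P(Urn III | evidence) = 0.0000176 / 0.0256516 ≈ 0.0007.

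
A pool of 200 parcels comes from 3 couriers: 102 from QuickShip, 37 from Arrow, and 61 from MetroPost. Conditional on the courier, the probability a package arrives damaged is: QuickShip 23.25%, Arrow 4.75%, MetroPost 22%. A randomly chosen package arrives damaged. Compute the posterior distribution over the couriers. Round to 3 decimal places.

QuickShip 0.610, Arrow 0.045, MetroPost 0.345

Unnormalized posteriors (prior × likelihood):
  QuickShip: 0.51 × 0.2325 = 0.118575
  Arrow: 0.185 × 0.0475 = 0.0087875
  MetroPost: 0.305 × 0.22 = 0.0671
Normalizing constant = 0.1944625.
P(QuickShip | damaged) = 0.118575/0.1944625 ≈ 0.610
P(Arrow | damaged) = 0.0087875/0.1944625 ≈ 0.045
P(MetroPost | damaged) = 0.0671/0.1944625 ≈ 0.345
(Check: 0.610+0.045+0.345 = 1.000.)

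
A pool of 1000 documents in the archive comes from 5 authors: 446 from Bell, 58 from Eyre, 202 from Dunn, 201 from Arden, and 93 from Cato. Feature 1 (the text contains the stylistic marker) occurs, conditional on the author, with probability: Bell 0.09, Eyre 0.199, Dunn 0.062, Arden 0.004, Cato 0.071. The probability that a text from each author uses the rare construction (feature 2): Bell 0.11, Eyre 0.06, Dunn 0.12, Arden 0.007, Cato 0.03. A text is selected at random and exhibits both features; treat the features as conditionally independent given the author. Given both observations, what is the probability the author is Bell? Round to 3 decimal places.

0.648

Prior × likelihood for each hypothesis:
  Bell: 0.446 × 0.09 × 0.11 = 0.0044154
  Eyre: 0.058 × 0.199 × 0.06 = 0.00069252
  Dunn: 0.202 × 0.062 × 0.12 = 0.00150288
  Arden: 0.201 × 0.004 × 0.007 = 0.000005628
  Cato: 0.093 × 0.071 × 0.03 = 0.00019809
Sum = 0.006814518.
P(Bell | evidence) = 0.0044154 / 0.006814518 ≈ 0.648.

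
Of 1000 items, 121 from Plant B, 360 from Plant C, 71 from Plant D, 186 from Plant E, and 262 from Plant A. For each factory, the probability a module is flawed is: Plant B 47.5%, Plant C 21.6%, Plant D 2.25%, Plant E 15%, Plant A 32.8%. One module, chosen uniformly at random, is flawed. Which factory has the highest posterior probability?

Plant A

By Bayes' rule, posterior ∝ prior × likelihood:
  Plant B: 0.121 × 0.475 = 0.057475
  Plant C: 0.36 × 0.216 = 0.07776
  Plant D: 0.071 × 0.0225 = 0.0015975
  Plant E: 0.186 × 0.15 = 0.0279
  Plant A: 0.262 × 0.328 = 0.085936
Normalizing constant = 0.2506685.
Largest term belongs to Plant A, so Plant A is most probable.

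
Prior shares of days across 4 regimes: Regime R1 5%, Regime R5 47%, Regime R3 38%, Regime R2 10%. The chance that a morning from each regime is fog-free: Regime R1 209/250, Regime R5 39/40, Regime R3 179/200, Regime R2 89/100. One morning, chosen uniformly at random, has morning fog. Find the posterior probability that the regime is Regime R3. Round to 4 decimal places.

0.5632

Taking complements, P(fog | each) = Regime R1 0.164, Regime R5 0.025, Regime R3 0.105, Regime R2 0.11.
Compute prior × likelihood for every hypothesis:
  Regime R1: 0.05 × 0.164 = 0.0082
  Regime R5: 0.47 × 0.025 = 0.01175
  Regime R3: 0.38 × 0.105 = 0.0399
  Regime R2: 0.1 × 0.11 = 0.011
Total = 0.07085.
P(Regime R3 | evidence) = 0.0399 / 0.07085 ≈ 0.5632.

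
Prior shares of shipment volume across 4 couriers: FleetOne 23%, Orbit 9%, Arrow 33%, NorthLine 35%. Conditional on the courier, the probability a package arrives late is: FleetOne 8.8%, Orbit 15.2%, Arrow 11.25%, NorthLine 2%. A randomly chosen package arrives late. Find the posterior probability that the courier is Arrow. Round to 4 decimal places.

0.4757

By Bayes' rule, posterior ∝ prior × likelihood:
  FleetOne: 0.23 × 0.088 = 0.02024
  Orbit: 0.09 × 0.152 = 0.01368
  Arrow: 0.33 × 0.1125 = 0.037125
  NorthLine: 0.35 × 0.02 = 0.007
Total = 0.078045.
P(Arrow | evidence) = 0.037125 / 0.078045 ≈ 0.4757.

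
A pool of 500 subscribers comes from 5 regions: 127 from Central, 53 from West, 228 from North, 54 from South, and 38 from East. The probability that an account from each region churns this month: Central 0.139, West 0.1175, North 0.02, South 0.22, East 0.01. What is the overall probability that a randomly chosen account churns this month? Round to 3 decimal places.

Compute prior × likelihood for every hypothesis:
  Central: 0.254 × 0.139 = 0.035306
  West: 0.106 × 0.1175 = 0.012455
  North: 0.456 × 0.02 = 0.00912
  South: 0.108 × 0.22 = 0.02376
  East: 0.076 × 0.01 = 0.00076
P(churn) = 0.035306 + 0.012455 + 0.00912 + 0.02376 + 0.00076 = 0.081401 → 0.081.

0.081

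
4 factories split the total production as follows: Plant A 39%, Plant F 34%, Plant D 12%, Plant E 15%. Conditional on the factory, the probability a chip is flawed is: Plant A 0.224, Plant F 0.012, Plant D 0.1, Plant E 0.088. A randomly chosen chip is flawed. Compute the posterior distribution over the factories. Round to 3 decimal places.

Plant A 0.749, Plant F 0.035, Plant D 0.103, Plant E 0.113

Unnormalized posteriors (prior × likelihood):
  Plant A: 0.39 × 0.224 = 0.08736
  Plant F: 0.34 × 0.012 = 0.00408
  Plant D: 0.12 × 0.1 = 0.012
  Plant E: 0.15 × 0.088 = 0.0132
Normalizing constant = 0.11664.
P(Plant A | flawed) = 0.08736/0.11664 ≈ 0.749
P(Plant F | flawed) = 0.00408/0.11664 ≈ 0.035
P(Plant D | flawed) = 0.012/0.11664 ≈ 0.103
P(Plant E | flawed) = 0.0132/0.11664 ≈ 0.113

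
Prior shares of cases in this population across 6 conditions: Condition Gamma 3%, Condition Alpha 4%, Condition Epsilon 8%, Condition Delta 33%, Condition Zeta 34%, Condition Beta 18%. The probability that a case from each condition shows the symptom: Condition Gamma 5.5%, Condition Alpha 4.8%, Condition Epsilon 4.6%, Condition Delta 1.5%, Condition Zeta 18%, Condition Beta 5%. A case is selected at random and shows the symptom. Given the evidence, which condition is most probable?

Condition Zeta

Unnormalized posteriors (prior × likelihood):
  Condition Gamma: 0.03 × 0.055 = 0.00165
  Condition Alpha: 0.04 × 0.048 = 0.00192
  Condition Epsilon: 0.08 × 0.046 = 0.00368
  Condition Delta: 0.33 × 0.015 = 0.00495
  Condition Zeta: 0.34 × 0.18 = 0.0612
  Condition Beta: 0.18 × 0.05 = 0.009
Sum = 0.0824.
Largest term belongs to Condition Zeta, so Condition Zeta is most probable.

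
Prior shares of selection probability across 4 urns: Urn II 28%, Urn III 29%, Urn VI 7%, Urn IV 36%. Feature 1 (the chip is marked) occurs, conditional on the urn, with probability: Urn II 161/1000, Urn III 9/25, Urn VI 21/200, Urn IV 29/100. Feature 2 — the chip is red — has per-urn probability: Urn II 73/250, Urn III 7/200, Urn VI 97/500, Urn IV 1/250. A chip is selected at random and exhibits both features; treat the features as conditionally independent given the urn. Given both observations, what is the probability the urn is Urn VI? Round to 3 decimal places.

Compute prior × likelihood for every hypothesis:
  Urn II: 0.28 × 0.161 × 0.292 = 0.01316336
  Urn III: 0.29 × 0.36 × 0.035 = 0.003654
  Urn VI: 0.07 × 0.105 × 0.194 = 0.0014259
  Urn IV: 0.36 × 0.29 × 0.004 = 0.0004176
Sum = 0.01866086.
P(Urn VI | evidence) = 0.0014259 / 0.01866086 ≈ 0.076.

0.076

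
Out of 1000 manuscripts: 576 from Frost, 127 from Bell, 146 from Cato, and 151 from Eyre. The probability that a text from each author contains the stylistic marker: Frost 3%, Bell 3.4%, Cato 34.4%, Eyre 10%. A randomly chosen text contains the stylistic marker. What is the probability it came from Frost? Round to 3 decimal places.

0.199

Prior × likelihood for each hypothesis:
  Frost: 0.576 × 0.03 = 0.01728
  Bell: 0.127 × 0.034 = 0.004318
  Cato: 0.146 × 0.344 = 0.050224
  Eyre: 0.151 × 0.1 = 0.0151
Sum = 0.086922.
P(Frost | evidence) = 0.01728 / 0.086922 ≈ 0.199.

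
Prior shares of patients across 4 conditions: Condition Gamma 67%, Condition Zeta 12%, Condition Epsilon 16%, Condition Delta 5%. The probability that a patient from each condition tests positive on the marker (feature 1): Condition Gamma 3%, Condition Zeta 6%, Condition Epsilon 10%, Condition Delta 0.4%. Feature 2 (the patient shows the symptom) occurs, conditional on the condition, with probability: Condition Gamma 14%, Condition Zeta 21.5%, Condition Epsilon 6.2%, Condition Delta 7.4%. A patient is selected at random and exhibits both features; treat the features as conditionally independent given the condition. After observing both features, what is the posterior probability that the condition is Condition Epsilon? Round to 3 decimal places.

0.185

Compute prior × likelihood for every hypothesis:
  Condition Gamma: 0.67 × 0.03 × 0.14 = 0.002814
  Condition Zeta: 0.12 × 0.06 × 0.215 = 0.001548
  Condition Epsilon: 0.16 × 0.1 × 0.062 = 0.000992
  Condition Delta: 0.05 × 0.004 × 0.074 = 0.0000148
Total = 0.0053688.
P(Condition Epsilon | evidence) = 0.000992 / 0.0053688 ≈ 0.185.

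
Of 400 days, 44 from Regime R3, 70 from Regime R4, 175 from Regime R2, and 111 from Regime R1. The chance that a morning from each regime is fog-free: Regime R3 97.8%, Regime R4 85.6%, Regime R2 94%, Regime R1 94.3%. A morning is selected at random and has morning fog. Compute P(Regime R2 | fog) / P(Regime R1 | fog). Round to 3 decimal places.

1.660

Taking complements, P(fog | each) = Regime R3 0.022, Regime R4 0.144, Regime R2 0.06, Regime R1 0.057.
Compute prior × likelihood for every hypothesis:
  Regime R3: 0.11 × 0.022 = 0.00242
  Regime R4: 0.175 × 0.144 = 0.0252
  Regime R2: 0.4375 × 0.06 = 0.02625
  Regime R1: 0.2775 × 0.057 = 0.0158175
Total = 0.0696875.
The ratio is 0.02625 / 0.0158175 (the normalizer cancels) = 1.660.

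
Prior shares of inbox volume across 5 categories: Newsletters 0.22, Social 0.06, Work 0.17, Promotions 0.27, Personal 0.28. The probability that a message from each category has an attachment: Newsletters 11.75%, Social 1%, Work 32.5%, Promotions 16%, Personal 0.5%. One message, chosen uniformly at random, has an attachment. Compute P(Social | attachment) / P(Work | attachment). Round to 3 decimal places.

Prior × likelihood for each hypothesis:
  Newsletters: 0.22 × 0.1175 = 0.02585
  Social: 0.06 × 0.01 = 0.0006
  Work: 0.17 × 0.325 = 0.05525
  Promotions: 0.27 × 0.16 = 0.0432
  Personal: 0.28 × 0.005 = 0.0014
Normalizing constant = 0.1263.
The ratio is 0.0006 / 0.05525 (the normalizer cancels) = 0.011.

0.011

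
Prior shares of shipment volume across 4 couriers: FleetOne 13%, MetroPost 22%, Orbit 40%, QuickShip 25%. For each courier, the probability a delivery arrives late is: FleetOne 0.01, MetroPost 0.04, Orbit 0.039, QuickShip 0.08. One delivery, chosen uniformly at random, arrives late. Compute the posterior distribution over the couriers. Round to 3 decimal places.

FleetOne 0.028, MetroPost 0.193, Orbit 0.341, QuickShip 0.438

By Bayes' rule, posterior ∝ prior × likelihood:
  FleetOne: 0.13 × 0.01 = 0.0013
  MetroPost: 0.22 × 0.04 = 0.0088
  Orbit: 0.4 × 0.039 = 0.0156
  QuickShip: 0.25 × 0.08 = 0.02
Total = 0.0457.
P(FleetOne | late) = 0.0013/0.0457 ≈ 0.028
P(MetroPost | late) = 0.0088/0.0457 ≈ 0.193
P(Orbit | late) = 0.0156/0.0457 ≈ 0.341
P(QuickShip | late) = 0.02/0.0457 ≈ 0.438
(Check: 0.028+0.193+0.341+0.438 = 1.000.)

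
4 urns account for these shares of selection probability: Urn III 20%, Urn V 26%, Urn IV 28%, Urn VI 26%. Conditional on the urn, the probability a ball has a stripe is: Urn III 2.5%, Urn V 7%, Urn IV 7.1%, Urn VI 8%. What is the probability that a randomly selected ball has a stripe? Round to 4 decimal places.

Prior × likelihood for each hypothesis:
  Urn III: 0.2 × 0.025 = 0.005
  Urn V: 0.26 × 0.07 = 0.0182
  Urn IV: 0.28 × 0.071 = 0.01988
  Urn VI: 0.26 × 0.08 = 0.0208
P(striped) = 0.005 + 0.0182 + 0.01988 + 0.0208 = 0.06388 → 0.0639.

0.0639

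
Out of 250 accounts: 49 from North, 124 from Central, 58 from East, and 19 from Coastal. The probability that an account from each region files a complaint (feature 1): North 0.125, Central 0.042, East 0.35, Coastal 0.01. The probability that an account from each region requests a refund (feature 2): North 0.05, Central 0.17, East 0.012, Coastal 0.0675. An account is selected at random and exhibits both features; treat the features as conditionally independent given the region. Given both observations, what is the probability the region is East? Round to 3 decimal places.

0.168

Unnormalized posteriors (prior × likelihood):
  North: 0.196 × 0.125 × 0.05 = 0.001225
  Central: 0.496 × 0.042 × 0.17 = 0.00354144
  East: 0.232 × 0.35 × 0.012 = 0.0009744
  Coastal: 0.076 × 0.01 × 0.0675 = 0.0000513
Normalizing constant = 0.00579214.
P(East | evidence) = 0.0009744 / 0.00579214 ≈ 0.168.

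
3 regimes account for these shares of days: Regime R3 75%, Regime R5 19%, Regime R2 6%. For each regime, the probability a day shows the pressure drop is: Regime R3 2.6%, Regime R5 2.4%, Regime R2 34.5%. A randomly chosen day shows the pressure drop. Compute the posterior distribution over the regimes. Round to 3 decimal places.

Regime R3 0.436, Regime R5 0.102, Regime R2 0.462

Unnormalized posteriors (prior × likelihood):
  Regime R3: 0.75 × 0.026 = 0.0195
  Regime R5: 0.19 × 0.024 = 0.00456
  Regime R2: 0.06 × 0.345 = 0.0207
Sum = 0.04476.
P(Regime R3 | drop) = 0.0195/0.04476 ≈ 0.436
P(Regime R5 | drop) = 0.00456/0.04476 ≈ 0.102
P(Regime R2 | drop) = 0.0207/0.04476 ≈ 0.462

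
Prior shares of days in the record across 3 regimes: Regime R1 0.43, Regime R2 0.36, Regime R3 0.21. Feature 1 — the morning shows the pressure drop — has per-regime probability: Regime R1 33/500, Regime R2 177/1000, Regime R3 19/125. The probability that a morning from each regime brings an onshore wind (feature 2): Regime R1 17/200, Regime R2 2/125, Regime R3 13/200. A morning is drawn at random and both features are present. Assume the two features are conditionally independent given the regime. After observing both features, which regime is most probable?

Regime R1

By Bayes' rule, posterior ∝ prior × likelihood:
  Regime R1: 0.43 × 0.066 × 0.085 = 0.0024123
  Regime R2: 0.36 × 0.177 × 0.016 = 0.00101952
  Regime R3: 0.21 × 0.152 × 0.065 = 0.0020748
Total = 0.00550662.
Largest term belongs to Regime R1, so Regime R1 is most probable.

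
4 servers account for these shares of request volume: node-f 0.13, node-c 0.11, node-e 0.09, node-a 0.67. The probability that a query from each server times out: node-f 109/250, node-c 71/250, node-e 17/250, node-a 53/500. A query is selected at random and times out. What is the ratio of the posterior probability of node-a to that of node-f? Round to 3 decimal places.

1.253

Compute prior × likelihood for every hypothesis:
  node-f: 0.13 × 0.436 = 0.05668
  node-c: 0.11 × 0.284 = 0.03124
  node-e: 0.09 × 0.068 = 0.00612
  node-a: 0.67 × 0.106 = 0.07102
Sum = 0.16506.
The ratio is 0.07102 / 0.05668 (the normalizer cancels) = 1.253.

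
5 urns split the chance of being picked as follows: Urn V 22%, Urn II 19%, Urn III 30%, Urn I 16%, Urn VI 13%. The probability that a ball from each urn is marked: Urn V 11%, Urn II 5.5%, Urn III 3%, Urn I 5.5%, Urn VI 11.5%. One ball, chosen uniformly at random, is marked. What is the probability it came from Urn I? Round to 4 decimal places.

Unnormalized posteriors (prior × likelihood):
  Urn V: 0.22 × 0.11 = 0.0242
  Urn II: 0.19 × 0.055 = 0.01045
  Urn III: 0.3 × 0.03 = 0.009
  Urn I: 0.16 × 0.055 = 0.0088
  Urn VI: 0.13 × 0.115 = 0.01495
Sum = 0.0674.
P(Urn I | evidence) = 0.0088 / 0.0674 ≈ 0.1306.

0.1306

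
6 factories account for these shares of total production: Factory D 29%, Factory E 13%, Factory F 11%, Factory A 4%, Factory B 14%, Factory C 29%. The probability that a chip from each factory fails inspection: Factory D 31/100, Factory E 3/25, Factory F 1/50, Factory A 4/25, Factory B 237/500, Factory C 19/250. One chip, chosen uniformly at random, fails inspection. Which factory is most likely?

Factory D

Prior × likelihood for each hypothesis:
  Factory D: 0.29 × 0.31 = 0.0899
  Factory E: 0.13 × 0.12 = 0.0156
  Factory F: 0.11 × 0.02 = 0.0022
  Factory A: 0.04 × 0.16 = 0.0064
  Factory B: 0.14 × 0.474 = 0.06636
  Factory C: 0.29 × 0.076 = 0.02204
Total = 0.2025.
Largest term belongs to Factory D, so Factory D is most probable.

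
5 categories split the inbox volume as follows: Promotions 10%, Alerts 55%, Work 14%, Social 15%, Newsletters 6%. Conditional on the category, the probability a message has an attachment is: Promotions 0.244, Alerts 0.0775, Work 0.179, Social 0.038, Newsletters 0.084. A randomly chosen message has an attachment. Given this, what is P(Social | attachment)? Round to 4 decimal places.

0.0554

Unnormalized posteriors (prior × likelihood):
  Promotions: 0.1 × 0.244 = 0.0244
  Alerts: 0.55 × 0.0775 = 0.042625
  Work: 0.14 × 0.179 = 0.02506
  Social: 0.15 × 0.038 = 0.0057
  Newsletters: 0.06 × 0.084 = 0.00504
Sum = 0.102825.
P(Social | evidence) = 0.0057 / 0.102825 ≈ 0.0554.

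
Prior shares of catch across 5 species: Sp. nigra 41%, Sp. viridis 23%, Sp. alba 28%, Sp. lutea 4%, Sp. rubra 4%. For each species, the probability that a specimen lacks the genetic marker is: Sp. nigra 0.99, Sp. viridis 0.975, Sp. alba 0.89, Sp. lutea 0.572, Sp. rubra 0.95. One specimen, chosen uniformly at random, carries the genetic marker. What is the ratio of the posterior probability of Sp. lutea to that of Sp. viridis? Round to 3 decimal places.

2.977

Taking complements, P(marker | each) = Sp. nigra 0.01, Sp. viridis 0.025, Sp. alba 0.11, Sp. lutea 0.428, Sp. rubra 0.05.
By Bayes' rule, posterior ∝ prior × likelihood:
  Sp. nigra: 0.41 × 0.01 = 0.0041
  Sp. viridis: 0.23 × 0.025 = 0.00575
  Sp. alba: 0.28 × 0.11 = 0.0308
  Sp. lutea: 0.04 × 0.428 = 0.01712
  Sp. rubra: 0.04 × 0.05 = 0.002
Normalizing constant = 0.05977.
The ratio is 0.01712 / 0.00575 (the normalizer cancels) = 2.977.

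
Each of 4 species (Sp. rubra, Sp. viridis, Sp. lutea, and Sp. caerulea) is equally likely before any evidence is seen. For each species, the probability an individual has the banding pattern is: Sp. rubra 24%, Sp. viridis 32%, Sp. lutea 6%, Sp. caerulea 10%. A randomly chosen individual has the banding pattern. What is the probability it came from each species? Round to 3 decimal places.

Sp. rubra 0.333, Sp. viridis 0.444, Sp. lutea 0.083, Sp. caerulea 0.139

With a uniform prior (1/4 each), posterior ∝ likelihood:
  Sp. rubra: 0.24
  Sp. viridis: 0.32
  Sp. lutea: 0.06
  Sp. caerulea: 0.1
Normalizing constant = 0.72.
P(Sp. rubra | banded) = 0.24/0.72 ≈ 0.333
P(Sp. viridis | banded) = 0.32/0.72 ≈ 0.444
P(Sp. lutea | banded) = 0.06/0.72 ≈ 0.083
P(Sp. caerulea | banded) = 0.1/0.72 ≈ 0.139
(Check: 0.333+0.444+0.083+0.139 = 0.999.)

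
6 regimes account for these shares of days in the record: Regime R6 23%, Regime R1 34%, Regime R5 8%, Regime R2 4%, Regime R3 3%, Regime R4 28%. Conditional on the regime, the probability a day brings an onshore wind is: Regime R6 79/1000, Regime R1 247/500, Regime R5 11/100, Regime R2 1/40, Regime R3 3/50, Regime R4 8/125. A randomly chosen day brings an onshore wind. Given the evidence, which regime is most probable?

Compute prior × likelihood for every hypothesis:
  Regime R6: 0.23 × 0.079 = 0.01817
  Regime R1: 0.34 × 0.494 = 0.16796
  Regime R5: 0.08 × 0.11 = 0.0088
  Regime R2: 0.04 × 0.025 = 0.001
  Regime R3: 0.03 × 0.06 = 0.0018
  Regime R4: 0.28 × 0.064 = 0.01792
Total = 0.21565.
Largest term belongs to Regime R1, so Regime R1 is most probable.

Regime R1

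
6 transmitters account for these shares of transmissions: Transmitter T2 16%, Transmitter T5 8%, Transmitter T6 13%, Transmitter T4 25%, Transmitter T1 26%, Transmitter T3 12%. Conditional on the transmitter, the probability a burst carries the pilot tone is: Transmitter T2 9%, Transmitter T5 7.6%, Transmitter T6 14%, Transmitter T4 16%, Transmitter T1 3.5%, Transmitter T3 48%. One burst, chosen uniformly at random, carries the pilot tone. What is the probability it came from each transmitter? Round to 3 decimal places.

By Bayes' rule, posterior ∝ prior × likelihood:
  Transmitter T2: 0.16 × 0.09 = 0.0144
  Transmitter T5: 0.08 × 0.076 = 0.00608
  Transmitter T6: 0.13 × 0.14 = 0.0182
  Transmitter T4: 0.25 × 0.16 = 0.04
  Transmitter T1: 0.26 × 0.035 = 0.0091
  Transmitter T3: 0.12 × 0.48 = 0.0576
Normalizing constant = 0.14538.
P(Transmitter T2 | pilot) = 0.0144/0.14538 ≈ 0.099
P(Transmitter T5 | pilot) = 0.00608/0.14538 ≈ 0.042
P(Transmitter T6 | pilot) = 0.0182/0.14538 ≈ 0.125
P(Transmitter T4 | pilot) = 0.04/0.14538 ≈ 0.275
P(Transmitter T1 | pilot) = 0.0091/0.14538 ≈ 0.063
P(Transmitter T3 | pilot) = 0.0576/0.14538 ≈ 0.396
(Check: 0.099+0.042+0.125+0.275+0.063+0.396 = 1.000.)

Transmitter T2 0.099, Transmitter T5 0.042, Transmitter T6 0.125, Transmitter T4 0.275, Transmitter T1 0.063, Transmitter T3 0.396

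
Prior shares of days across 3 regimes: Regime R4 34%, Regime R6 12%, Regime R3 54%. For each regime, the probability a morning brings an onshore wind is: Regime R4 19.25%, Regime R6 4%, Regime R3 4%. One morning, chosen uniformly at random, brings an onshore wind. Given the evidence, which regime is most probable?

Regime R4

Compute prior × likelihood for every hypothesis:
  Regime R4: 0.34 × 0.1925 = 0.06545
  Regime R6: 0.12 × 0.04 = 0.0048
  Regime R3: 0.54 × 0.04 = 0.0216
Total = 0.09185.
Largest term belongs to Regime R4, so Regime R4 is most probable.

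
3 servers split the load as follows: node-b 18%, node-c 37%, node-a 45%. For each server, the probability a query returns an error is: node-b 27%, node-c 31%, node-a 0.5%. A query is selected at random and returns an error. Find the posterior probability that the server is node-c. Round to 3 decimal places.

0.693

Unnormalized posteriors (prior × likelihood):
  node-b: 0.18 × 0.27 = 0.0486
  node-c: 0.37 × 0.31 = 0.1147
  node-a: 0.45 × 0.005 = 0.00225
Normalizing constant = 0.16555.
P(node-c | evidence) = 0.1147 / 0.16555 ≈ 0.693.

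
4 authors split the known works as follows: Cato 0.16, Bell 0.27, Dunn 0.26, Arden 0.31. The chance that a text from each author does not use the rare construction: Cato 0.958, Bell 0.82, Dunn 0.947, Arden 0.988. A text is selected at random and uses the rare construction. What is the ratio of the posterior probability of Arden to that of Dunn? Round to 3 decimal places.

Taking complements, P(rare-form | each) = Cato 0.042, Bell 0.18, Dunn 0.053, Arden 0.012.
Prior × likelihood for each hypothesis:
  Cato: 0.16 × 0.042 = 0.00672
  Bell: 0.27 × 0.18 = 0.0486
  Dunn: 0.26 × 0.053 = 0.01378
  Arden: 0.31 × 0.012 = 0.00372
Total = 0.07282.
The ratio is 0.00372 / 0.01378 (the normalizer cancels) = 0.270.

0.270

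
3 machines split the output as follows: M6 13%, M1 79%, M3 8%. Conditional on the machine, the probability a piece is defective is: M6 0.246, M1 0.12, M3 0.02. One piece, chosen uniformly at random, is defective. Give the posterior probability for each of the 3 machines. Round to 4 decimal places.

Prior × likelihood for each hypothesis:
  M6: 0.13 × 0.246 = 0.03198
  M1: 0.79 × 0.12 = 0.0948
  M3: 0.08 × 0.02 = 0.0016
Sum = 0.12838.
P(M6 | defective) = 0.03198/0.12838 ≈ 0.2491
P(M1 | defective) = 0.0948/0.12838 ≈ 0.7384
P(M3 | defective) = 0.0016/0.12838 ≈ 0.0125

M6 0.2491, M1 0.7384, M3 0.0125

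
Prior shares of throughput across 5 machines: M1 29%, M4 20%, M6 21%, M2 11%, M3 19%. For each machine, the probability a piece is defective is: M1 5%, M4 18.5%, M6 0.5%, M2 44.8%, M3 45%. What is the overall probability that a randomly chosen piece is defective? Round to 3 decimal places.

0.187

Compute prior × likelihood for every hypothesis:
  M1: 0.29 × 0.05 = 0.0145
  M4: 0.2 × 0.185 = 0.037
  M6: 0.21 × 0.005 = 0.00105
  M2: 0.11 × 0.448 = 0.04928
  M3: 0.19 × 0.45 = 0.0855
P(defective) = 0.0145 + 0.037 + 0.00105 + 0.04928 + 0.0855 = 0.18733 → 0.187.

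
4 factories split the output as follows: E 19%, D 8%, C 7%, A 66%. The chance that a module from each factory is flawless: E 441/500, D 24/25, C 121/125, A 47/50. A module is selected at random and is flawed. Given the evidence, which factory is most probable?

A

Taking complements, P(flawed | each) = E 0.118, D 0.04, C 0.032, A 0.06.
Compute prior × likelihood for every hypothesis:
  E: 0.19 × 0.118 = 0.02242
  D: 0.08 × 0.04 = 0.0032
  C: 0.07 × 0.032 = 0.00224
  A: 0.66 × 0.06 = 0.0396
Total = 0.06746.
Largest term belongs to A, so A is most probable.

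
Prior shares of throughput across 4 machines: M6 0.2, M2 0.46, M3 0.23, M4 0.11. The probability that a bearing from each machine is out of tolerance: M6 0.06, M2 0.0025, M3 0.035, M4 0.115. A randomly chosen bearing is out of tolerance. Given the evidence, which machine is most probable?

Unnormalized posteriors (prior × likelihood):
  M6: 0.2 × 0.06 = 0.012
  M2: 0.46 × 0.0025 = 0.00115
  M3: 0.23 × 0.035 = 0.00805
  M4: 0.11 × 0.115 = 0.01265
Normalizing constant = 0.03385.
Largest term belongs to M4, so M4 is most probable.

M4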